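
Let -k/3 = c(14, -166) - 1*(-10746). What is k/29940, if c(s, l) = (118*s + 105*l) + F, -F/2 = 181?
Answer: 2697/4990 ≈ 0.54048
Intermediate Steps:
F = -362 (F = -2*181 = -362)
c(s, l) = -362 + 105*l + 118*s (c(s, l) = (118*s + 105*l) - 362 = (105*l + 118*s) - 362 = -362 + 105*l + 118*s)
k = 16182 (k = -3*((-362 + 105*(-166) + 118*14) - 1*(-10746)) = -3*((-362 - 17430 + 1652) + 10746) = -3*(-16140 + 10746) = -3*(-5394) = 16182)
k/29940 = 16182/29940 = 16182*(1/29940) = 2697/4990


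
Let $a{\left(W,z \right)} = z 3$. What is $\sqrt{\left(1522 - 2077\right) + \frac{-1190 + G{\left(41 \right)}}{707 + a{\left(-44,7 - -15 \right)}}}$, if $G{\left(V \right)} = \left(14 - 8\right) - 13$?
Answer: $\frac{2 i \sqrt{83138469}}{773} \approx 23.591 i$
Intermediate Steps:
$a{\left(W,z \right)} = 3 z$
$G{\left(V \right)} = -7$ ($G{\left(V \right)} = 6 - 13 = -7$)
$\sqrt{\left(1522 - 2077\right) + \frac{-1190 + G{\left(41 \right)}}{707 + a{\left(-44,7 - -15 \right)}}} = \sqrt{\left(1522 - 2077\right) + \frac{-1190 - 7}{707 + 3 \left(7 - -15\right)}} = \sqrt{\left(1522 - 2077\right) - \frac{1197}{707 + 3 \left(7 + 15\right)}} = \sqrt{-555 - \frac{1197}{707 + 3 \cdot 22}} = \sqrt{-555 - \frac{1197}{707 + 66}} = \sqrt{-555 - \frac{1197}{773}} = \sqrt{- \frac{430212}{773}} = \frac{2 i \sqrt{83138469}}{773}$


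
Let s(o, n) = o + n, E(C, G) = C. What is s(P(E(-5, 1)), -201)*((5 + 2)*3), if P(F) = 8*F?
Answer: -5061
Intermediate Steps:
s(o, n) = n + o
s(P(E(-5, 1)), -201)*((5 + 2)*3) = (-201 + 8*(-5))*((5 + 2)*3) = (-201 - 40)*(7*3) = -241*21 = -5061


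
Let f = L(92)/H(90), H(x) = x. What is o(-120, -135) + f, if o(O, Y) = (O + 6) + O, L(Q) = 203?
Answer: -20857/90 ≈ -231.74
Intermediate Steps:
o(O, Y) = 6 + 2*O (o(O, Y) = (6 + O) + O = 6 + 2*O)
f = 203/90 ≈ 2.2556
o(-120, -135) + f = (6 + 2*(-120)) + 203/90 = (6 - 240) + 203/90 = -234 + 203/90 = -20857/90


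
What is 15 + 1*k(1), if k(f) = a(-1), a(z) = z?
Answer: 14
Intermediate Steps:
k(f) = -1
15 + 1*k(1) = 15 + 1*(-1) = 15 - 1 = 14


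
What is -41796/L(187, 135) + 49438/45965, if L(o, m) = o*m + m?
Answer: -246821/432071 ≈ -0.57125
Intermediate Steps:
L(o, m) = m + m*o (L(o, m) = m*o + m = m + m*o)
-41796/L(187, 135) + 49438/45965 = -41796*1/(135*(1 + 187)) + 49438/45965 = -41796/(135*188) + 49438*(1/45965) = -41796/25380 + 49438/45965 = -41796*1/25380 + 49438/45965 = -387/235 + 49438/45965 = -246821/432071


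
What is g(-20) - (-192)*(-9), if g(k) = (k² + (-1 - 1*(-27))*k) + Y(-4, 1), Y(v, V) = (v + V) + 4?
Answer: -1847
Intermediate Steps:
Y(v, V) = 4 + V + v (Y(v, V) = (V + v) + 4 = 4 + V + v)
g(k) = 1 + k² + 26*k (g(k) = (k² + (-1 - 1*(-27))*k) + (4 + 1 - 4) = (k² + (-1 + 27)*k) + 1 = (k² + 26*k) + 1 = 1 + k² + 26*k)
g(-20) - (-192)*(-9) = (1 + (-20)² + 26*(-20)) - (-192)*(-9) = (1 + 400 - 520) - 1*1728 = -119 - 1728 = -1847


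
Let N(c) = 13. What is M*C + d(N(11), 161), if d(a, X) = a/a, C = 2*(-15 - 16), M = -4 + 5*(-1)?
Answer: 559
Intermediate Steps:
M = -9 (M = -4 - 5 = -9)
C = -62 (C = 2*(-31) = -62)
d(a, X) = 1
M*C + d(N(11), 161) = -9*(-62) + 1 = 558 + 1 = 559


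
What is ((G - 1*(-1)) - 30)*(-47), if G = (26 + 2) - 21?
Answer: 1034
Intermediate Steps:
G = 7 (G = 28 - 21 = 7)
((G - 1*(-1)) - 30)*(-47) = ((7 - 1*(-1)) - 30)*(-47) = ((7 + 1) - 30)*(-47) = (8 - 30)*(-47) = -22*(-47) = 1034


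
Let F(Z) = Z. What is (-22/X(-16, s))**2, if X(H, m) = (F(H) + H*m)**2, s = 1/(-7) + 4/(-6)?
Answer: 23532201/4194304 ≈ 5.6105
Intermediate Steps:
s = -17/21 (s = 1*(-1/7) + 4*(-1/6) = -1/7 - 2/3 = -17/21 ≈ -0.80952)
X(H, m) = (H + H*m)**2
(-22/X(-16, s))**2 = (-22*1/(256*(1 - 17/21)**2))**2 = (-22/(256*(4/21)**2))**2 = (-22/(256*(16/441)))**2 = (-22/4096/441)**2 = (-22*441/4096)**2 = (-4851/2048)**2 = 23532201/4194304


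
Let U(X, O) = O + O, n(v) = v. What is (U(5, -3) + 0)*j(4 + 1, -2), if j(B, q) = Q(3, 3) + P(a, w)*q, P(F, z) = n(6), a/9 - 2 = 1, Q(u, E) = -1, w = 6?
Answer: 78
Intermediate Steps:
a = 27 (a = 18 + 9*1 = 18 + 9 = 27)
P(F, z) = 6
U(X, O) = 2*O
j(B, q) = -1 + 6*q
(U(5, -3) + 0)*j(4 + 1, -2) = (2*(-3) + 0)*(-1 + 6*(-2)) = (-6 + 0)*(-1 - 12) = -6*(-13) = 78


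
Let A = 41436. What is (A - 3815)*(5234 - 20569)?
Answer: -576918035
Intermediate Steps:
(A - 3815)*(5234 - 20569) = (41436 - 3815)*(5234 - 20569) = 37621*(-15335) = -576918035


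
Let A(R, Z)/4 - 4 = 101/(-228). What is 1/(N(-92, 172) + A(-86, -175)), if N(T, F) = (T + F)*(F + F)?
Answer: 57/1569451 ≈ 3.6318e-5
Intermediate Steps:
N(T, F) = 2*F*(F + T) (N(T, F) = (F + T)*(2*F) = 2*F*(F + T))
A(R, Z) = 811/57 (A(R, Z) = 16 + 4*(101/(-228)) = 16 + 4*(101*(-1/228)) = 16 + 4*(-101/228) = 16 - 101/57 = 811/57)
1/(N(-92, 172) + A(-86, -175)) = 1/(2*172*(172 - 92) + 811/57) = 1/(2*172*80 + 811/57) = 1/(27520 + 811/57) = 1/(1569451/57) = 57/1569451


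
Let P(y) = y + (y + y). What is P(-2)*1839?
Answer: -11034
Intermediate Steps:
P(y) = 3*y (P(y) = y + 2*y = 3*y)
P(-2)*1839 = (3*(-2))*1839 = -6*1839 = -11034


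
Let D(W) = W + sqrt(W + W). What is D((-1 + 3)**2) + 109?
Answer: 113 + 2*sqrt(2) ≈ 115.83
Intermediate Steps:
D(W) = W + sqrt(2)*sqrt(W) (D(W) = W + sqrt(2*W) = W + sqrt(2)*sqrt(W))
D((-1 + 3)**2) + 109 = ((-1 + 3)**2 + sqrt(2)*sqrt((-1 + 3)**2)) + 109 = (2**2 + sqrt(2)*sqrt(2**2)) + 109 = (4 + sqrt(2)*sqrt(4)) + 109 = (4 + sqrt(2)*2) + 109 = (4 + 2*sqrt(2)) + 109 = 113 + 2*sqrt(2)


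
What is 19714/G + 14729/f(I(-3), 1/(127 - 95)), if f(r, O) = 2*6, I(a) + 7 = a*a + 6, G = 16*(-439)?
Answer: 12902491/10536 ≈ 1224.6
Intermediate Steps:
G = -7024
I(a) = -1 + a² (I(a) = -7 + (a*a + 6) = -7 + (a² + 6) = -7 + (6 + a²) = -1 + a²)
f(r, O) = 12
19714/G + 14729/f(I(-3), 1/(127 - 95)) = 19714/(-7024) + 14729/12 = 19714*(-1/7024) + 14729*(1/12) = -9857/3512 + 14729/12 = 12902491/10536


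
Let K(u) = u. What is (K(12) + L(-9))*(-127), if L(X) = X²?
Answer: -11811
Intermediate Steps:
(K(12) + L(-9))*(-127) = (12 + (-9)²)*(-127) = (12 + 81)*(-127) = 93*(-127) = -11811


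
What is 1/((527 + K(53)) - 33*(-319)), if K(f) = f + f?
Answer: 1/11160 ≈ 8.9606e-5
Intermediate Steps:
K(f) = 2*f
1/((527 + K(53)) - 33*(-319)) = 1/((527 + 2*53) - 33*(-319)) = 1/((527 + 106) + 10527) = 1/(633 + 10527) = 1/11160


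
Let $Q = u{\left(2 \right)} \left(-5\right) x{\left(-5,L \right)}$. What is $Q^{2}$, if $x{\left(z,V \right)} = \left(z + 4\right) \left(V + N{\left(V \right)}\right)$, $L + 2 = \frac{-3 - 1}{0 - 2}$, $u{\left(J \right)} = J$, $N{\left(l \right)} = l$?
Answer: $0$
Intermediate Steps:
$L = 0$ ($L = -2 + \frac{-3 - 1}{0 - 2} = -2 - \frac{4}{-2} = -2 - -2 = -2 + 2 = 0$)
$x{\left(z,V \right)} = 2 V \left(4 + z\right)$ ($x{\left(z,V \right)} = \left(z + 4\right) \left(V + V\right) = \left(4 + z\right) 2 V = 2 V \left(4 + z\right)$)
$Q = 0$ ($Q = 2 \left(-5\right) 2 \cdot 0 \left(4 - 5\right) = - 10 \cdot 2 \cdot 0 \left(-1\right) = \left(-10\right) 0 = 0$)
$Q^{2} = 0^{2} = 0$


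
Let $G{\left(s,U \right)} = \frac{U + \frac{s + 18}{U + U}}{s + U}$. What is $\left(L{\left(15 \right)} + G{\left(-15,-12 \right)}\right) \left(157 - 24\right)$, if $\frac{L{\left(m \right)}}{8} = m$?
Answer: $\frac{3460261}{216} \approx 16020.0$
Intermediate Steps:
$G{\left(s,U \right)} = \frac{U + \frac{18 + s}{2 U}}{U + s}$
$L{\left(m \right)} = 8 m$
$\left(L{\left(15 \right)} + G{\left(-15,-12 \right)}\right) \left(157 - 24\right) = \left(8 \cdot 15 + \frac{9 + \left(-12\right)^{2} + \frac{1}{2} \left(-15\right)}{\left(-12\right) \left(-12 - 15\right)}\right) \left(157 - 24\right) = \left(120 - \frac{9 + 144 - \frac{15}{2}}{12 \left(-27\right)}\right) 133 = \left(120 - \left(- \frac{1}{324}\right) \frac{291}{2}\right) 133 = \left(120 + \frac{97}{216}\right) 133 = \frac{26017}{216} \cdot 133 = \frac{3460261}{216}$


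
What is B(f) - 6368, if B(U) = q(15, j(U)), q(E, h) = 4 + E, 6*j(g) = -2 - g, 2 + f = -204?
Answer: -6349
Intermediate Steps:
f = -206 (f = -2 - 204 = -206)
j(g) = -⅓ - g/6 (j(g) = (-2 - g)/6 = -⅓ - g/6)
B(U) = 19 (B(U) = 4 + 15 = 19)
B(f) - 6368 = 19 - 6368 = -6349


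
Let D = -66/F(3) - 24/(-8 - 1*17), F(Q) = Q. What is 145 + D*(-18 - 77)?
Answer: 10719/5 ≈ 2143.8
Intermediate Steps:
D = -526/25 (D = -66/3 - 24/(-8 - 1*17) = -66*⅓ - 24/(-8 - 17) = -22 - 24/(-25) = -22 - 24*(-1/25) = -22 + 24/25 = -526/25 ≈ -21.040)
145 + D*(-18 - 77) = 145 - 526*(-18 - 77)/25 = 145 - 526/25*(-95) = 145 + 9994/5 = 10719/5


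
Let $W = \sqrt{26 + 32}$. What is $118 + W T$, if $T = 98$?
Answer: $118 + 98 \sqrt{58} \approx 864.35$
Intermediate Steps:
$W = \sqrt{58} \approx 7.6158$
$118 + W T = 118 + \sqrt{58} \cdot 98 = 118 + 98 \sqrt{58}$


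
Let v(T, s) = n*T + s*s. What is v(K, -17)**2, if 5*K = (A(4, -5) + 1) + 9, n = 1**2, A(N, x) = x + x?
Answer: 83521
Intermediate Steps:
A(N, x) = 2*x
n = 1
K = 0 (K = ((2*(-5) + 1) + 9)/5 = ((-10 + 1) + 9)/5 = (-9 + 9)/5 = (1/5)*0 = 0)
v(T, s) = T + s**2 (v(T, s) = 1*T + s*s = T + s**2)
v(K, -17)**2 = (0 + (-17)**2)**2 = (0 + 289)**2 = 289**2 = 83521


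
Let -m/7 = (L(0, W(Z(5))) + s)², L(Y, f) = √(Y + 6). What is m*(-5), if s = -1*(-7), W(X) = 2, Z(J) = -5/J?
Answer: 1925 + 490*√6 ≈ 3125.3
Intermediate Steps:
L(Y, f) = √(6 + Y)
s = 7
m = -7*(7 + √6)² (m = -7*(√(6 + 0) + 7)² = -7*(√6 + 7)² = -7*(7 + √6)² ≈ -625.05)
m*(-5) = (-385 - 98*√6)*(-5) = 1925 + 490*√6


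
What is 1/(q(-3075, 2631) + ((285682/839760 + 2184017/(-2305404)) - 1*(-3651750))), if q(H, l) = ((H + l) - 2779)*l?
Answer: -80666085960/389452927346269913 ≈ -2.0713e-7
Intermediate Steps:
q(H, l) = l*(-2779 + H + l) (q(H, l) = (-2779 + H + l)*l = l*(-2779 + H + l))
1/(q(-3075, 2631) + ((285682/839760 + 2184017/(-2305404)) - 1*(-3651750))) = 1/(2631*(-2779 - 3075 + 2631) + ((285682/839760 + 2184017/(-2305404)) - 1*(-3651750))) = 1/(2631*(-3223) + ((285682*(1/839760) + 2184017*(-1/2305404)) + 3651750)) = 1/(-8479713 + ((142841/419880 - 2184017/2305404) + 3651750)) = 1/(-8479713 + (-48976570433/80666085960 + 3651750)) = 1/(-8479713 + 294572330427859567/80666085960) = 1/(-389452927346269913/80666085960) = -80666085960/389452927346269913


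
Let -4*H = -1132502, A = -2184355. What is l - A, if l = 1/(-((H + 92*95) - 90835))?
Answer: 878243955653/402061 ≈ 2.1844e+6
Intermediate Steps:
H = 566251/2 (H = -1/4*(-1132502) = 566251/2 ≈ 2.8313e+5)
l = -2/402061 (l = 1/(-((566251/2 + 92*95) - 90835)) = 1/(-((566251/2 + 8740) - 90835)) = 1/(-(583731/2 - 90835)) = 1/(-1*402061/2) = 1/(-402061/2) = -2/402061 ≈ -4.9744e-6)
l - A = -2/402061 - 1*(-2184355) = -2/402061 + 2184355 = 878243955653/402061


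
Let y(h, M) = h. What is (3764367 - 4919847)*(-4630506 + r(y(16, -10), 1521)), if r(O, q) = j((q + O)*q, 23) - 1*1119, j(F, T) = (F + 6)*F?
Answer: -6314941655899177680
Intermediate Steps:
j(F, T) = F*(6 + F) (j(F, T) = (6 + F)*F = F*(6 + F))
r(O, q) = -1119 + q*(6 + q*(O + q))*(O + q) (r(O, q) = ((q + O)*q)*(6 + (q + O)*q) - 1*1119 = ((O + q)*q)*(6 + (O + q)*q) - 1119 = (q*(O + q))*(6 + q*(O + q)) - 1119 = q*(6 + q*(O + q))*(O + q) - 1119 = -1119 + q*(6 + q*(O + q))*(O + q))
(3764367 - 4919847)*(-4630506 + r(y(16, -10), 1521)) = (3764367 - 4919847)*(-4630506 + (-1119 + 1521*(6 + 1521*(16 + 1521))*(16 + 1521))) = -1155480*(-4630506 + (-1119 + 1521*(6 + 1521*1537)*1537)) = -1155480*(-4630506 + (-1119 + 1521*(6 + 2337777)*1537)) = -1155480*(-4630506 + (-1119 + 1521*2337783*1537)) = -1155480*(-4630506 + (-1119 + 5465215328391)) = -1155480*(-4630506 + 5465215327272) = -1155480*5465210696766 = -6314941655899177680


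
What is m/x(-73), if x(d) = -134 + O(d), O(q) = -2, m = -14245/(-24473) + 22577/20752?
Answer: -848139161/69069462656 ≈ -0.012280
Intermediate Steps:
m = 848139161/507863696 (m = -14245*(-1/24473) + 22577*(1/20752) = 14245/24473 + 22577/20752 = 848139161/507863696 ≈ 1.6700)
x(d) = -136 (x(d) = -134 - 2 = -136)
m/x(-73) = (848139161/507863696)/(-136) = (848139161/507863696)*(-1/136) = -848139161/69069462656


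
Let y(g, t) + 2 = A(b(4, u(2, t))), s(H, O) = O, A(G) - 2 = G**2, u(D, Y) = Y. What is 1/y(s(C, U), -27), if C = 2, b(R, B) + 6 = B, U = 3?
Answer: 1/1089 ≈ 0.00091827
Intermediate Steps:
b(R, B) = -6 + B
A(G) = 2 + G**2
y(g, t) = (-6 + t)**2 (y(g, t) = -2 + (2 + (-6 + t)**2) = (-6 + t)**2)
1/y(s(C, U), -27) = 1/((-6 - 27)**2) = 1/((-33)**2) = 1/1089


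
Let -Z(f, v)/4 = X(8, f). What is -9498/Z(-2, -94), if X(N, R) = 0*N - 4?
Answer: -4749/8 ≈ -593.63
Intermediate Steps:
X(N, R) = -4 (X(N, R) = 0 - 4 = -4)
Z(f, v) = 16 (Z(f, v) = -4*(-4) = 16)
-9498/Z(-2, -94) = -9498/16 = -9498*1/16 = -4749/8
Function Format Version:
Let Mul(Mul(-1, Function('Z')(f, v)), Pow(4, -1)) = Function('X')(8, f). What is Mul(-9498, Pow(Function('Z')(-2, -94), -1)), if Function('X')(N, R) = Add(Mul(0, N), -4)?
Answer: Rational(-4749, 8) ≈ -593.63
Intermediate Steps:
Function('X')(N, R) = -4 (Function('X')(N, R) = Add(0, -4) = -4)
Function('Z')(f, v) = 16 (Function('Z')(f, v) = Mul(-4, -4) = 16)
Mul(-9498, Pow(Function('Z')(-2, -94), -1)) = Mul(-9498, Pow(16, -1)) = Mul(-9498, Rational(1, 16)) = Rational(-4749, 8)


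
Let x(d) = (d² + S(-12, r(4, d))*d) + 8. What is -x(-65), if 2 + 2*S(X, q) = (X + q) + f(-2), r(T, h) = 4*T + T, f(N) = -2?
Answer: -4103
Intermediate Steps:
r(T, h) = 5*T
S(X, q) = -2 + X/2 + q/2 (S(X, q) = -1 + ((X + q) - 2)/2 = -1 + (-2 + X + q)/2 = -1 + (-1 + X/2 + q/2) = -2 + X/2 + q/2)
x(d) = 8 + d² + 2*d (x(d) = (d² + (-2 + (½)*(-12) + (5*4)/2)*d) + 8 = (d² + (-2 - 6 + (½)*20)*d) + 8 = (d² + (-2 - 6 + 10)*d) + 8 = (d² + 2*d) + 8 = 8 + d² + 2*d)
-x(-65) = -(8 + (-65)² + 2*(-65)) = -(8 + 4225 - 130) = -1*4103 = -4103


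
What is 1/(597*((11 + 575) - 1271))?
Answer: -1/408945 ≈ -2.4453e-6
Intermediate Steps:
1/(597*((11 + 575) - 1271)) = 1/(597*(586 - 1271)) = 1/(597*(-685)) = 1/(-408945) = -1/408945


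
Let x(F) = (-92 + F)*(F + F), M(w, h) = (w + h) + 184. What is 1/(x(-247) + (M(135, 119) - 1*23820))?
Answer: 1/144084 ≈ 6.9404e-6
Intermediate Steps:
M(w, h) = 184 + h + w (M(w, h) = (h + w) + 184 = 184 + h + w)
x(F) = 2*F*(-92 + F) (x(F) = (-92 + F)*(2*F) = 2*F*(-92 + F))
1/(x(-247) + (M(135, 119) - 1*23820)) = 1/(2*(-247)*(-92 - 247) + ((184 + 119 + 135) - 1*23820)) = 1/(2*(-247)*(-339) + (438 - 23820)) = 1/(167466 - 23382) = 1/144084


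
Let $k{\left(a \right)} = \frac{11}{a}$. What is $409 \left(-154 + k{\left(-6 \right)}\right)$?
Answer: $- \frac{382415}{6} \approx -63736.0$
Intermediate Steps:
$409 \left(-154 + k{\left(-6 \right)}\right) = 409 \left(-154 + \frac{11}{-6}\right) = 409 \left(-154 + 11 \left(- \frac{1}{6}\right)\right) = 409 \left(-154 - \frac{11}{6}\right) = 409 \left(- \frac{935}{6}\right) = - \frac{382415}{6}$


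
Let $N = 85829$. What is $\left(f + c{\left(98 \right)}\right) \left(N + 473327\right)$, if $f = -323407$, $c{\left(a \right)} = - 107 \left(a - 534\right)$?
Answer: $-154749218780$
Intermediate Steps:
$c{\left(a \right)} = 57138 - 107 a$ ($c{\left(a \right)} = - 107 \left(-534 + a\right) = 57138 - 107 a$)
$\left(f + c{\left(98 \right)}\right) \left(N + 473327\right) = \left(-323407 + \left(57138 - 10486\right)\right) \left(85829 + 473327\right) = \left(-323407 + \left(57138 - 10486\right)\right) 559156 = \left(-323407 + 46652\right) 559156 = \left(-276755\right) 559156 = -154749218780$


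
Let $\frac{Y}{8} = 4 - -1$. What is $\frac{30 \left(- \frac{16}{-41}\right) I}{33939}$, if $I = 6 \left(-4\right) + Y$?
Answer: $\frac{2560}{463833} \approx 0.0055192$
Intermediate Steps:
$Y = 40$ ($Y = 8 \left(4 - -1\right) = 8 \left(4 + 1\right) = 8 \cdot 5 = 40$)
$I = 16$ ($I = 6 \left(-4\right) + 40 = -24 + 40 = 16$)
$\frac{30 \left(- \frac{16}{-41}\right) I}{33939} = \frac{30 \left(- \frac{16}{-41}\right) 16}{33939} = 30 \left(\left(-16\right) \left(- \frac{1}{41}\right)\right) 16 \cdot \frac{1}{33939} = 30 \cdot \frac{16}{41} \cdot 16 \cdot \frac{1}{33939} = \frac{480}{41} \cdot 16 \cdot \frac{1}{33939} = \frac{7680}{41} \cdot \frac{1}{33939} = \frac{2560}{463833}$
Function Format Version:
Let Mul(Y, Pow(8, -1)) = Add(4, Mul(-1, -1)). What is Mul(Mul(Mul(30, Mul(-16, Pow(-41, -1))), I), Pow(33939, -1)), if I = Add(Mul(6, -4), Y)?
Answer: Rational(2560, 463833) ≈ 0.0055192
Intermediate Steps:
Y = 40 (Y = Mul(8, Add(4, Mul(-1, -1))) = Mul(8, Add(4, 1)) = Mul(8, 5) = 40)
I = 16 (I = Add(Mul(6, -4), 40) = Add(-24, 40) = 16)
Mul(Mul(Mul(30, Mul(-16, Pow(-41, -1))), I), Pow(33939, -1)) = Mul(Mul(Mul(30, Mul(-16, Pow(-41, -1))), 16), Pow(33939, -1)) = Mul(Mul(Mul(30, Mul(-16, Rational(-1, 41))), 16), Rational(1, 33939)) = Mul(Mul(Mul(30, Rational(16, 41)), 16), Rational(1, 33939)) = Mul(Mul(Rational(480, 41), 16), Rational(1, 33939)) = Mul(Rational(7680, 41), Rational(1, 33939)) = Rational(2560, 463833)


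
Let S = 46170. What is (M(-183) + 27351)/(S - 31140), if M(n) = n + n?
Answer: 1799/1002 ≈ 1.7954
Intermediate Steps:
M(n) = 2*n
(M(-183) + 27351)/(S - 31140) = (2*(-183) + 27351)/(46170 - 31140) = (-366 + 27351)/15030 = 26985*(1/15030) = 1799/1002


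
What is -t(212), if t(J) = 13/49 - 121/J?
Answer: 3173/10388 ≈ 0.30545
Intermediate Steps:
t(J) = 13/49 - 121/J (t(J) = 13*(1/49) - 121/J = 13/49 - 121/J)
-t(212) = -(13/49 - 121/212) = -1*(-3173/10388) = 3173/10388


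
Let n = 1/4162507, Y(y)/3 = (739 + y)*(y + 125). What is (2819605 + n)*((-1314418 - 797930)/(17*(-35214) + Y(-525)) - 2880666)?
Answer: -4820288936853371779828160/593461110511 ≈ -8.1223e+12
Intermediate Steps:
Y(y) = 3*(125 + y)*(739 + y) (Y(y) = 3*((739 + y)*(y + 125)) = 3*((739 + y)*(125 + y)) = 3*((125 + y)*(739 + y)) = 3*(125 + y)*(739 + y))
n = 1/4162507 ≈ 2.4024e-7
(2819605 + n)*((-1314418 - 797930)/(17*(-35214) + Y(-525)) - 2880666) = (2819605 + 1/4162507)*((-1314418 - 797930)/(17*(-35214) + (277125 + 3*(-525)**2 + 2592*(-525))) - 2880666) = 11736625549736*(-2112348/(-598638 + (277125 + 3*275625 - 1360800)) - 2880666)/4162507 = 11736625549736*(-2112348/(-598638 + (277125 + 826875 - 1360800)) - 2880666)/4162507 = 11736625549736*(-2112348/(-598638 - 256800) - 2880666)/4162507 = 11736625549736*(-2112348/(-855438) - 2880666)/4162507 = 11736625549736*(-2112348*(-1/855438) - 2880666)/4162507 = 11736625549736*(352058/142573 - 2880666)/4162507 = (11736625549736/4162507)*(-410704841560/142573) = -4820288936853371779828160/593461110511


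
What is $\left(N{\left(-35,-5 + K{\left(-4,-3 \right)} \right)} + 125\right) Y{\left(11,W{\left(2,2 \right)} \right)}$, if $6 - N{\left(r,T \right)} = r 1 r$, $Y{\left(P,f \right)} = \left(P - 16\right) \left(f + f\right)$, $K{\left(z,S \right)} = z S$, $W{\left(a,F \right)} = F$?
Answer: $21880$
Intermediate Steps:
$K{\left(z,S \right)} = S z$
$Y{\left(P,f \right)} = 2 f \left(-16 + P\right)$ ($Y{\left(P,f \right)} = \left(-16 + P\right) 2 f = 2 f \left(-16 + P\right)$)
$N{\left(r,T \right)} = 6 - r^{2}$ ($N{\left(r,T \right)} = 6 - r 1 r = 6 - r r = 6 - r^{2}$)
$\left(N{\left(-35,-5 + K{\left(-4,-3 \right)} \right)} + 125\right) Y{\left(11,W{\left(2,2 \right)} \right)} = \left(\left(6 - \left(-35\right)^{2}\right) + 125\right) 2 \cdot 2 \left(-16 + 11\right) = \left(\left(6 - 1225\right) + 125\right) 2 \cdot 2 \left(-5\right) = \left(\left(6 - 1225\right) + 125\right) \left(-20\right) = \left(-1219 + 125\right) \left(-20\right) = \left(-1094\right) \left(-20\right) = 21880$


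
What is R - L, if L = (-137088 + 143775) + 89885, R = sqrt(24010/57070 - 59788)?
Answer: -96572 + I*sqrt(1947272429505)/5707 ≈ -96572.0 + 244.51*I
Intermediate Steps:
R = I*sqrt(1947272429505)/5707 (R = sqrt(24010*(1/57070) - 59788) = sqrt(2401/5707 - 59788) = sqrt(-341207715/5707) = I*sqrt(1947272429505)/5707 ≈ 244.51*I)
L = 96572 (L = 6687 + 89885 = 96572)
R - L = I*sqrt(1947272429505)/5707 - 1*96572 = I*sqrt(1947272429505)/5707 - 96572 = -96572 + I*sqrt(1947272429505)/5707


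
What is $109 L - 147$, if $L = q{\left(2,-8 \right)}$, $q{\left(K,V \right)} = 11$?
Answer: $1052$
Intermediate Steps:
$L = 11$
$109 L - 147 = 109 \cdot 11 - 147 = 1199 - 147 = 1052$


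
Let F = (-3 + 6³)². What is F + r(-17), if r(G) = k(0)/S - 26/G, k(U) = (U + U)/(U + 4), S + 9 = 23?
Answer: 771299/17 ≈ 45371.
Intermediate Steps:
S = 14 (S = -9 + 23 = 14)
k(U) = 2*U/(4 + U) (k(U) = (2*U)/(4 + U) = 2*U/(4 + U))
r(G) = -26/G (r(G) = (2*0/(4 + 0))/14 - 26/G = (2*0/4)*(1/14) - 26/G = (2*0*(¼))*(1/14) - 26/G = 0*(1/14) - 26/G = 0 - 26/G = -26/G)
F = 45369 (F = (-3 + 216)² = 213² = 45369)
F + r(-17) = 45369 - 26/(-17) = 45369 - 26*(-1/17) = 45369 + 26/17 = 771299/17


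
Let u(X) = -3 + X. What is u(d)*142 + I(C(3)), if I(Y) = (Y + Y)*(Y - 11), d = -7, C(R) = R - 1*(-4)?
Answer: -1476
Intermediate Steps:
C(R) = 4 + R (C(R) = R + 4 = 4 + R)
I(Y) = 2*Y*(-11 + Y) (I(Y) = (2*Y)*(-11 + Y) = 2*Y*(-11 + Y))
u(d)*142 + I(C(3)) = (-3 - 7)*142 + 2*(4 + 3)*(-11 + (4 + 3)) = -10*142 + 2*7*(-11 + 7) = -1420 + 2*7*(-4) = -1420 - 56 = -1476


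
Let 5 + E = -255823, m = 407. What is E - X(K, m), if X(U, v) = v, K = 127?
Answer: -256235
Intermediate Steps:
E = -255828 (E = -5 - 255823 = -255828)
E - X(K, m) = -255828 - 1*407 = -255828 - 407 = -256235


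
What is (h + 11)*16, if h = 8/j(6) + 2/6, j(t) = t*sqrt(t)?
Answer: 544/3 + 32*sqrt(6)/9 ≈ 190.04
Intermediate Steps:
j(t) = t**(3/2)
h = 1/3 + 2*sqrt(6)/9 (h = 8/(6**(3/2)) + 2/6 = 8/((6*sqrt(6))) + 2*(1/6) = 8*(sqrt(6)/36) + 1/3 = 2*sqrt(6)/9 + 1/3 = 1/3 + 2*sqrt(6)/9 ≈ 0.87766)
(h + 11)*16 = ((1/3 + 2*sqrt(6)/9) + 11)*16 = (34/3 + 2*sqrt(6)/9)*16 = 544/3 + 32*sqrt(6)/9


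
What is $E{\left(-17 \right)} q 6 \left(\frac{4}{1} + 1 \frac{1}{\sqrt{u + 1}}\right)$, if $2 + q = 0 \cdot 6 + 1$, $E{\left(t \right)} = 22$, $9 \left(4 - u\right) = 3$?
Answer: $-528 - \frac{66 \sqrt{42}}{7} \approx -589.1$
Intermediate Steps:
$u = \frac{11}{3}$ ($u = 4 - \frac{1}{3} = \frac{11}{3} \approx 3.6667$)
$q = -1$ ($q = -2 + \left(0 \cdot 6 + 1\right) = -2 + \left(0 + 1\right) = -2 + 1 = -1$)
$E{\left(-17 \right)} q 6 \left(\frac{4}{1} + 1 \frac{1}{\sqrt{u + 1}}\right) = 22 \left(- 6 \left(\frac{4}{1} + 1 \frac{1}{\sqrt{\frac{11}{3} + 1}}\right)\right) = 22 \left(- 6 \left(4 \cdot 1 + 1 \frac{1}{\sqrt{\frac{14}{3}}}\right)\right) = 22 \left(- 6 \left(4 + 1 \frac{1}{\frac{1}{3} \sqrt{42}}\right)\right) = 22 \left(- 6 \left(4 + 1 \frac{\sqrt{42}}{14}\right)\right) = 22 \left(- 6 \left(4 + \frac{\sqrt{42}}{14}\right)\right) = 22 \left(- (24 + \frac{3 \sqrt{42}}{7})\right) = 22 \left(-24 - \frac{3 \sqrt{42}}{7}\right) = -528 - \frac{66 \sqrt{42}}{7}$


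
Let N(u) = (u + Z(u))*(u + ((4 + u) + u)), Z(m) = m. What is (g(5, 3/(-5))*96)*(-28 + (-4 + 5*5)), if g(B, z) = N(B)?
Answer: -127680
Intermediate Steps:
N(u) = 2*u*(4 + 3*u) (N(u) = (u + u)*(u + ((4 + u) + u)) = (2*u)*(u + (4 + 2*u)) = (2*u)*(4 + 3*u) = 2*u*(4 + 3*u))
g(B, z) = 2*B*(4 + 3*B)
(g(5, 3/(-5))*96)*(-28 + (-4 + 5*5)) = ((2*5*(4 + 3*5))*96)*(-28 + (-4 + 5*5)) = ((2*5*(4 + 15))*96)*(-28 + (-4 + 25)) = ((2*5*19)*96)*(-28 + 21) = (190*96)*(-7) = 18240*(-7) = -127680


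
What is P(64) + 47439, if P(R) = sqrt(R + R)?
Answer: 47439 + 8*sqrt(2) ≈ 47450.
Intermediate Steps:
P(R) = sqrt(2)*sqrt(R) (P(R) = sqrt(2*R) = sqrt(2)*sqrt(R))
P(64) + 47439 = sqrt(2)*sqrt(64) + 47439 = sqrt(2)*8 + 47439 = 8*sqrt(2) + 47439 = 47439 + 8*sqrt(2)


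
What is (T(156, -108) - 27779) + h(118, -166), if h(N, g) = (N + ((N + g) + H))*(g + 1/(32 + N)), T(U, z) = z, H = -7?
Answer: -1917229/50 ≈ -38345.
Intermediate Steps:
h(N, g) = (g + 1/(32 + N))*(-7 + g + 2*N) (h(N, g) = (N + ((N + g) - 7))*(g + 1/(32 + N)) = (N + (-7 + N + g))*(g + 1/(32 + N)) = (-7 + g + 2*N)*(g + 1/(32 + N)) = (g + 1/(32 + N))*(-7 + g + 2*N))
(T(156, -108) - 27779) + h(118, -166) = (-108 - 27779) + (-7 - 223*(-166) + 2*118 + 32*(-166)² + 118*(-166)² + 2*(-166)*118² + 57*118*(-166))/(32 + 118) = -27887 + (-7 + 37018 + 236 + 32*27556 + 118*27556 + 2*(-166)*13924 - 1116516)/150 = -27887 + (-7 + 37018 + 236 + 881792 + 3251608 - 4622768 - 1116516)/150 = -27887 + (1/150)*(-1568637) = -27887 - 522879/50 = -1917229/50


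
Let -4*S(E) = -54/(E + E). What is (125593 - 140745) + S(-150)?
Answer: -3030409/200 ≈ -15152.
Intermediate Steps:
S(E) = 27/(4*E) (S(E) = -(-27)/(2*(E + E)) = -(-27)/(2*(2*E)) = -(-27)*1/(2*E)/2 = -(-27)/(4*E) = 27/(4*E))
(125593 - 140745) + S(-150) = (125593 - 140745) + (27/4)/(-150) = -15152 + (27/4)*(-1/150) = -15152 - 9/200 = -3030409/200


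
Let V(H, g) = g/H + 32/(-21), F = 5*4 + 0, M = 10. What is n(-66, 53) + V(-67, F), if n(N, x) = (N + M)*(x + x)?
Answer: -8354516/1407 ≈ -5937.8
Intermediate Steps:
n(N, x) = 2*x*(10 + N) (n(N, x) = (N + 10)*(x + x) = (10 + N)*(2*x) = 2*x*(10 + N))
F = 20 (F = 20 + 0 = 20)
V(H, g) = -32/21 + g/H (V(H, g) = g/H + 32*(-1/21) = g/H - 32/21 = -32/21 + g/H)
n(-66, 53) + V(-67, F) = 2*53*(10 - 66) + (-32/21 + 20/(-67)) = 2*53*(-56) + (-32/21 + 20*(-1/67)) = -5936 + (-32/21 - 20/67) = -5936 - 2564/1407 = -8354516/1407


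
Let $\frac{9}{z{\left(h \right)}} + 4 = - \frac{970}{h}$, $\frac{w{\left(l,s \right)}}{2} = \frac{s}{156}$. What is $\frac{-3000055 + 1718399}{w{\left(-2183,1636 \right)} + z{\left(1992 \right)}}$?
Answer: $- \frac{111690552948}{1653023} \approx -67568.0$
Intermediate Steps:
$w{\left(l,s \right)} = \frac{s}{78}$ ($w{\left(l,s \right)} = 2 \frac{s}{156} = \frac{s}{78}$)
$z{\left(h \right)} = \frac{9}{-4 - \frac{970}{h}}$
$\frac{-3000055 + 1718399}{w{\left(-2183,1636 \right)} + z{\left(1992 \right)}} = \frac{-3000055 + 1718399}{\frac{1}{78} \cdot 1636 - \frac{17928}{970 + 4 \cdot 1992}} = - \frac{1281656}{\frac{818}{39} - \frac{17928}{970 + 7968}} = - \frac{1281656}{\frac{818}{39} - \frac{17928}{8938}} = - \frac{1281656}{\frac{818}{39} - 17928 \cdot \frac{1}{8938}} = - \frac{1281656}{\frac{818}{39} - \frac{8964}{4469}} = - \frac{1281656}{\frac{3306046}{174291}} = \left(-1281656\right) \frac{174291}{3306046} = - \frac{111690552948}{1653023}$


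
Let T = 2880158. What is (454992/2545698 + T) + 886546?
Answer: 1598148549064/424283 ≈ 3.7667e+6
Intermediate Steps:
(454992/2545698 + T) + 886546 = (454992/2545698 + 2880158) + 886546 = (454992*(1/2545698) + 2880158) + 886546 = (75832/424283 + 2880158) + 886546 = 1222002152546/424283 + 886546 = 1598148549064/424283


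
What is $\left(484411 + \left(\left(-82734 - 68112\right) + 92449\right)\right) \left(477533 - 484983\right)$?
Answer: $-3173804300$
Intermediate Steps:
$\left(484411 + \left(\left(-82734 - 68112\right) + 92449\right)\right) \left(477533 - 484983\right) = \left(484411 + \left(-150846 + 92449\right)\right) \left(-7450\right) = \left(484411 - 58397\right) \left(-7450\right) = 426014 \left(-7450\right) = -3173804300$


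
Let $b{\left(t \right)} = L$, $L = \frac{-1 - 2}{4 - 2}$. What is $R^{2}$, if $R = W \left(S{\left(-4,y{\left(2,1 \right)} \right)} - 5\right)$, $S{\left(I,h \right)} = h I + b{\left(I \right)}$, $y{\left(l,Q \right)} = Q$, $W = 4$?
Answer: $1764$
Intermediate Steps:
$L = - \frac{3}{2} \approx -1.5$
$b{\left(t \right)} = - \frac{3}{2}$
$S{\left(I,h \right)} = - \frac{3}{2} + I h$ ($S{\left(I,h \right)} = h I - \frac{3}{2} = I h - \frac{3}{2} = - \frac{3}{2} + I h$)
$R = -42$ ($R = 4 \left(\left(- \frac{3}{2} - 4\right) - 5\right) = 4 \left(- \frac{11}{2} - 5\right) = 4 \left(- \frac{21}{2}\right) = -42$)
$R^{2} = \left(-42\right)^{2} = 1764$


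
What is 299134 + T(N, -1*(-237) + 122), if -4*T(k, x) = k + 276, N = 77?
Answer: 1196183/4 ≈ 2.9905e+5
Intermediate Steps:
T(k, x) = -69 - k/4 (T(k, x) = -(k + 276)/4 = -(276 + k)/4 = -69 - k/4)
299134 + T(N, -1*(-237) + 122) = 299134 + (-69 - ¼*77) = 299134 + (-69 - 77/4) = 299134 - 353/4 = 1196183/4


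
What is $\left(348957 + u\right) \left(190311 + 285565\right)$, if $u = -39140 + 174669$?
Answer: $230555259736$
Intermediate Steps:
$u = 135529$
$\left(348957 + u\right) \left(190311 + 285565\right) = \left(348957 + 135529\right) \left(190311 + 285565\right) = 484486 \cdot 475876 = 230555259736$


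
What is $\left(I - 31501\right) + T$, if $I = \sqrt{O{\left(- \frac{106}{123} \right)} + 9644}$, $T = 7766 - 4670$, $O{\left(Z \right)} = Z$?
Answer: $-28405 + \frac{\sqrt{145891038}}{123} \approx -28307.0$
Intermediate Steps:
$T = 3096$ ($T = 7766 - 4670 = 3096$)
$I = \frac{\sqrt{145891038}}{123}$ ($I = \sqrt{- \frac{106}{123} + 9644} = \sqrt{\frac{1186106}{123}} = \frac{\sqrt{145891038}}{123} \approx 98.199$)
$\left(I - 31501\right) + T = \left(\frac{\sqrt{145891038}}{123} - 31501\right) + 3096 = \left(-31501 + \frac{\sqrt{145891038}}{123}\right) + 3096 = -28405 + \frac{\sqrt{145891038}}{123}$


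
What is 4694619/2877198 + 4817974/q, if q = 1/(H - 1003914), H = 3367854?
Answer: 10923187698297803833/959066 ≈ 1.1389e+13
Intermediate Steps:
q = 1/2363940 (q = 1/(3367854 - 1003914) = 1/2363940 ≈ 4.2302e-7)
4694619/2877198 + 4817974/q = 4694619/2877198 + 4817974/(1/2363940) = 4694619*(1/2877198) + 4817974*2363940 = 1564873/959066 + 11389401457560 = 10923187698297803833/959066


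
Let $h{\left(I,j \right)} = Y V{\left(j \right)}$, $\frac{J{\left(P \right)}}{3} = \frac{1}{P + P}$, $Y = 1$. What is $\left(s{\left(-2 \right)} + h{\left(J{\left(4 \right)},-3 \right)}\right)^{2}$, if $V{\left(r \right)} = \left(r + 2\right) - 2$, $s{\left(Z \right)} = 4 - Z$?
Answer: $9$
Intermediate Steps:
$V{\left(r \right)} = r$ ($V{\left(r \right)} = \left(2 + r\right) - 2 = r$)
$J{\left(P \right)} = \frac{3}{2 P}$ ($J{\left(P \right)} = \frac{3}{P + P} = \frac{3}{2 P}$)
$h{\left(I,j \right)} = j$ ($h{\left(I,j \right)} = 1 j = j$)
$\left(s{\left(-2 \right)} + h{\left(J{\left(4 \right)},-3 \right)}\right)^{2} = \left(\left(4 - -2\right) - 3\right)^{2} = \left(\left(4 + 2\right) - 3\right)^{2} = \left(6 - 3\right)^{2} = 3^{2} = 9$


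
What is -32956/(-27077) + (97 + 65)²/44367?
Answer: 724255880/400441753 ≈ 1.8086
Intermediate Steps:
-32956/(-27077) + (97 + 65)²/44367 = -32956*(-1/27077) + 162²*(1/44367) = 32956/27077 + 26244*(1/44367) = 32956/27077 + 8748/14789 = 724255880/400441753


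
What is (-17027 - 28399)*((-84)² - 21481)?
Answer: 655270050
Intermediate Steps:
(-17027 - 28399)*((-84)² - 21481) = -45426*(7056 - 21481) = -45426*(-14425) = 655270050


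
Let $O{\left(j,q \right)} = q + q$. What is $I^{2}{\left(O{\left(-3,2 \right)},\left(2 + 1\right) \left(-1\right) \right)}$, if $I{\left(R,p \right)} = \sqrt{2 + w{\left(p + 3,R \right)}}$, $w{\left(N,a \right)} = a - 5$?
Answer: $1$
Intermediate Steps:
$w{\left(N,a \right)} = -5 + a$ ($w{\left(N,a \right)} = a - 5 = -5 + a$)
$O{\left(j,q \right)} = 2 q$
$I{\left(R,p \right)} = \sqrt{-3 + R}$ ($I{\left(R,p \right)} = \sqrt{2 + \left(-5 + R\right)} = \sqrt{-3 + R}$)
$I^{2}{\left(O{\left(-3,2 \right)},\left(2 + 1\right) \left(-1\right) \right)} = \left(\sqrt{-3 + 2 \cdot 2}\right)^{2} = \left(\sqrt{-3 + 4}\right)^{2} = \left(\sqrt{1}\right)^{2} = 1^{2} = 1$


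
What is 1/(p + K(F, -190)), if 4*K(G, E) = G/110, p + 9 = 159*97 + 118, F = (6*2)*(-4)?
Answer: 55/854254 ≈ 6.4384e-5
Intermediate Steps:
F = -48 (F = 12*(-4) = -48)
p = 15532 (p = -9 + (159*97 + 118) = -9 + (15423 + 118) = -9 + 15541 = 15532)
K(G, E) = G/440 (K(G, E) = (G/110)/4 = G/440)
1/(p + K(F, -190)) = 1/(15532 + (1/440)*(-48)) = 1/(15532 - 6/55) = 1/(854254/55) = 55/854254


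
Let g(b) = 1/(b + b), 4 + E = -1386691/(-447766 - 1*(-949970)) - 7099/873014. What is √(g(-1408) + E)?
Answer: I*√629821327662900354388755315/9645484702832 ≈ 2.6019*I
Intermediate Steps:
E = -1483945147147/219215561428 (E = -4 + (-1386691/(-447766 - 1*(-949970)) - 7099/873014) = -4 + (-1386691/(-447766 + 949970) - 7099*1/873014) = -4 + (-1386691/502204 - 7099/873014) = -4 - 607082901435/219215561428 = -1483945147147/219215561428 ≈ -6.7693)
g(b) = 1/(2*b)
√(g(-1408) + E) = √((½)/(-1408) - 1483945147147/219215561428) = √((½)*(-1/1408) - 1483945147147/219215561428) = √(-1/2816 - 1483945147147/219215561428) = √(-1044752187481845/154327755245312) = I*√629821327662900354388755315/9645484702832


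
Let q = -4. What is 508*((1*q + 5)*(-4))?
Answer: -2032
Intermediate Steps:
508*((1*q + 5)*(-4)) = 508*((1*(-4) + 5)*(-4)) = 508*((-4 + 5)*(-4)) = 508*(1*(-4)) = 508*(-4) = -2032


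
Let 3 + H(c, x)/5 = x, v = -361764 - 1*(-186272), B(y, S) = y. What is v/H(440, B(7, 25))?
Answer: -43873/5 ≈ -8774.6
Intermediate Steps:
v = -175492 (v = -361764 + 186272 = -175492)
H(c, x) = -15 + 5*x
v/H(440, B(7, 25)) = -175492/(-15 + 5*7) = -175492/(-15 + 35) = -175492/20 = -175492*1/20 = -43873/5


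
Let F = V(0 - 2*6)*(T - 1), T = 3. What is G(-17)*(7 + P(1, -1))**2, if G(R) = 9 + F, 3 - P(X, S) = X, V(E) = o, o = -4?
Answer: 81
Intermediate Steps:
V(E) = -4
P(X, S) = 3 - X
F = -8 (F = -4*(3 - 1) = -4*2 = -8)
G(R) = 1 (G(R) = 9 - 8 = 1)
G(-17)*(7 + P(1, -1))**2 = 1*(7 + (3 - 1*1))**2 = 1*(7 + (3 - 1))**2 = 1*(7 + 2)**2 = 1*9**2 = 1*81 = 81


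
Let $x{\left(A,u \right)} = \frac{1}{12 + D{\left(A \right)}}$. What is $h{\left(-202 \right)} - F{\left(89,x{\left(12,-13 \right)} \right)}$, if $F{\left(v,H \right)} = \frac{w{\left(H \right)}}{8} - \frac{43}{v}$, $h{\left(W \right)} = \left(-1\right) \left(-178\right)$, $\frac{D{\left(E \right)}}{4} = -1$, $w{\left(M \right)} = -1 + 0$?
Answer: $\frac{127169}{712} \approx 178.61$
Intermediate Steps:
$w{\left(M \right)} = -1$
$D{\left(E \right)} = -4$ ($D{\left(E \right)} = 4 \left(-1\right) = -4$)
$x{\left(A,u \right)} = \frac{1}{8}$ ($x{\left(A,u \right)} = \frac{1}{12 - 4} = \frac{1}{8}$)
$h{\left(W \right)} = 178$
$F{\left(v,H \right)} = - \frac{1}{8} - \frac{43}{v}$
$h{\left(-202 \right)} - F{\left(89,x{\left(12,-13 \right)} \right)} = 178 - \frac{-344 - 89}{8 \cdot 89} = 178 - \frac{1}{8} \cdot \frac{1}{89} \left(-344 - 89\right) = 178 - \frac{1}{8} \cdot \frac{1}{89} \left(-433\right) = 178 - - \frac{433}{712} = 178 + \frac{433}{712} = \frac{127169}{712}$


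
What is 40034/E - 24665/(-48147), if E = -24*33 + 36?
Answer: -318145043/6066522 ≈ -52.443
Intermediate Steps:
E = -756 (E = -792 + 36 = -756)
40034/E - 24665/(-48147) = 40034/(-756) - 24665/(-48147) = 40034*(-1/756) - 24665*(-1/48147) = -20017/378 + 24665/48147 = -318145043/6066522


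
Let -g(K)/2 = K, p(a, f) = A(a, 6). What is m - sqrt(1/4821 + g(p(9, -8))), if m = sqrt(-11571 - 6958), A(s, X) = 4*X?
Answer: I*(sqrt(18529) - sqrt(1115613147)/4821) ≈ 129.19*I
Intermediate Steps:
p(a, f) = 24 (p(a, f) = 4*6 = 24)
m = I*sqrt(18529) (m = sqrt(-18529) = I*sqrt(18529) ≈ 136.12*I)
g(K) = -2*K
m - sqrt(1/4821 + g(p(9, -8))) = I*sqrt(18529) - sqrt(1/4821 - 2*24) = I*sqrt(18529) - sqrt(1/4821 - 48) = I*sqrt(18529) - sqrt(-231407/4821) = I*sqrt(18529) - I*sqrt(1115613147)/4821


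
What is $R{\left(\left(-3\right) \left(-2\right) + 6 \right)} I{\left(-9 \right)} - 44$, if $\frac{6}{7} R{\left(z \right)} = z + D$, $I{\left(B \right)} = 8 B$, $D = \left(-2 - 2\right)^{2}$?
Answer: $-2396$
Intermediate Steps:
$D = 16$ ($D = \left(-4\right)^{2} = 16$)
$R{\left(z \right)} = \frac{56}{3} + \frac{7 z}{6}$ ($R{\left(z \right)} = \frac{7 \left(z + 16\right)}{6} = \frac{7 \left(16 + z\right)}{6} = \frac{56}{3} + \frac{7 z}{6}$)
$R{\left(\left(-3\right) \left(-2\right) + 6 \right)} I{\left(-9 \right)} - 44 = \left(\frac{56}{3} + \frac{7 \left(\left(-3\right) \left(-2\right) + 6\right)}{6}\right) 8 \left(-9\right) - 44 = \left(\frac{56}{3} + \frac{7 \left(6 + 6\right)}{6}\right) \left(-72\right) - 44 = \left(\frac{56}{3} + \frac{7}{6} \cdot 12\right) \left(-72\right) - 44 = \left(\frac{56}{3} + 14\right) \left(-72\right) - 44 = \frac{98}{3} \left(-72\right) - 44 = -2352 - 44 = -2396$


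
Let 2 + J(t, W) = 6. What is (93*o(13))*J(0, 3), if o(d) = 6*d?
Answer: 29016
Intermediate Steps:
J(t, W) = 4 (J(t, W) = -2 + 6 = 4)
(93*o(13))*J(0, 3) = (93*(6*13))*4 = (93*78)*4 = 7254*4 = 29016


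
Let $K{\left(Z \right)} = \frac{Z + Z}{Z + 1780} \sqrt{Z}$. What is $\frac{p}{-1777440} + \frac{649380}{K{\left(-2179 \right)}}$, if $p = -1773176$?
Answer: $\frac{221647}{222180} - \frac{129551310 i \sqrt{2179}}{4748041} \approx 0.9976 - 1273.7 i$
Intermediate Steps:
$K{\left(Z \right)} = \frac{2 Z^{\frac{3}{2}}}{1780 + Z}$ ($K{\left(Z \right)} = \frac{2 Z}{1780 + Z} \sqrt{Z} = \frac{2 Z^{\frac{3}{2}}}{1780 + Z}$)
$\frac{p}{-1777440} + \frac{649380}{K{\left(-2179 \right)}} = - \frac{1773176}{-1777440} + \frac{649380}{2 \left(-2179\right)^{\frac{3}{2}} \frac{1}{1780 - 2179}} = \left(-1773176\right) \left(- \frac{1}{1777440}\right) + \frac{649380}{2 \left(- 2179 i \sqrt{2179}\right) \frac{1}{-399}} = \frac{221647}{222180} + \frac{649380}{2 \left(- 2179 i \sqrt{2179}\right) \left(- \frac{1}{399}\right)} = \frac{221647}{222180} + \frac{649380}{\frac{4358}{399} i \sqrt{2179}} = \frac{221647}{222180} + 649380 \left(- \frac{399 i \sqrt{2179}}{9496082}\right) = \frac{221647}{222180} - \frac{129551310 i \sqrt{2179}}{4748041}$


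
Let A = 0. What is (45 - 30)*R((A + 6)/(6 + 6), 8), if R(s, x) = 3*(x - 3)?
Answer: 225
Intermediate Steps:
R(s, x) = -9 + 3*x (R(s, x) = 3*(-3 + x) = -9 + 3*x)
(45 - 30)*R((A + 6)/(6 + 6), 8) = (45 - 30)*(-9 + 3*8) = 15*(-9 + 24) = 15*15 = 225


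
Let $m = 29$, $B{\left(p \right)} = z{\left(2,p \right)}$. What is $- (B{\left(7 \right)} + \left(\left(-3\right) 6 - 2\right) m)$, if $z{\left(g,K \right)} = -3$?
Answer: $583$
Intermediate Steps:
$B{\left(p \right)} = -3$
$- (B{\left(7 \right)} + \left(\left(-3\right) 6 - 2\right) m) = - (-3 + \left(\left(-3\right) 6 - 2\right) 29) = - (-3 + \left(-18 - 2\right) 29) = - (-3 - 580) = \left(-1\right) \left(-583\right) = 583$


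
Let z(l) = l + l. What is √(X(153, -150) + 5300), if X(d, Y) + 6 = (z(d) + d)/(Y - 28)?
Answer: √167653394/178 ≈ 72.742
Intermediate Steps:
z(l) = 2*l
X(d, Y) = -6 + 3*d/(-28 + Y) (X(d, Y) = -6 + (2*d + d)/(Y - 28) = -6 + (3*d)/(-28 + Y) = -6 + 3*d/(-28 + Y))
√(X(153, -150) + 5300) = √(3*(56 + 153 - 2*(-150))/(-28 - 150) + 5300) = √(3*(56 + 153 + 300)/(-178) + 5300) = √(3*(-1/178)*509 + 5300) = √(-1527/178 + 5300) = √(941873/178) = √167653394/178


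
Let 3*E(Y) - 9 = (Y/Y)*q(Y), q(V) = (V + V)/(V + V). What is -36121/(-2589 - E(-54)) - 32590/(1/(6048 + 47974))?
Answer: -13692007065097/7777 ≈ -1.7606e+9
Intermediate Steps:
q(V) = 1 (q(V) = (2*V)/((2*V)) = (2*V)*(1/(2*V)) = 1)
E(Y) = 10/3 (E(Y) = 3 + ((Y/Y)*1)/3 = 3 + (1*1)/3 = 3 + (1/3)*1 = 3 + 1/3 = 10/3)
-36121/(-2589 - E(-54)) - 32590/(1/(6048 + 47974)) = -36121/(-2589 - 1*10/3) - 32590/(1/(6048 + 47974)) = -36121/(-2589 - 10/3) - 32590/(1/54022) = -36121/(-7777/3) - 32590/1/54022 = -36121*(-3/7777) - 32590*54022 = 108363/7777 - 1760576980 = -13692007065097/7777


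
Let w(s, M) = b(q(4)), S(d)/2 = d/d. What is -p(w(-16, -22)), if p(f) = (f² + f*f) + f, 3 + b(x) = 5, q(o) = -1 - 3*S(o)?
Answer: -10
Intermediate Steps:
S(d) = 2 (S(d) = 2*(d/d) = 2*1 = 2)
q(o) = -7 (q(o) = -1 - 3*2 = -1 - 6 = -7)
b(x) = 2 (b(x) = -3 + 5 = 2)
w(s, M) = 2
p(f) = f + 2*f² (p(f) = (f² + f²) + f = 2*f² + f = f + 2*f²)
-p(w(-16, -22)) = -2*(1 + 2*2) = -2*(1 + 4) = -2*5 = -1*10 = -10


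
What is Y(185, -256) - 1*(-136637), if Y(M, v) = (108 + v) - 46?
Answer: 136443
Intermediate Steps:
Y(M, v) = 62 + v
Y(185, -256) - 1*(-136637) = (62 - 256) - 1*(-136637) = -194 + 136637 = 136443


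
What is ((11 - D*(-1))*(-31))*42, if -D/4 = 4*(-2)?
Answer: -55986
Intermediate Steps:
D = 32 (D = -16*(-2) = -4*(-8) = 32)
((11 - D*(-1))*(-31))*42 = ((11 - 32*(-1))*(-31))*42 = ((11 - 1*(-32))*(-31))*42 = ((11 + 32)*(-31))*42 = (43*(-31))*42 = -1333*42 = -55986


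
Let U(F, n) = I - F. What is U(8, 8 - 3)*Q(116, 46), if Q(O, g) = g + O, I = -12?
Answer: -3240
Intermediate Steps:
Q(O, g) = O + g
U(F, n) = -12 - F
U(8, 8 - 3)*Q(116, 46) = (-12 - 1*8)*(116 + 46) = (-12 - 8)*162 = -20*162 = -3240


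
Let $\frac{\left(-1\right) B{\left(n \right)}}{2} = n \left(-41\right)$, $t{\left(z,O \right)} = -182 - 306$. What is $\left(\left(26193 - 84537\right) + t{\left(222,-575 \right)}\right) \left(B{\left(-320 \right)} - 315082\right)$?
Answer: $20080655904$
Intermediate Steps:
$t{\left(z,O \right)} = -488$ ($t{\left(z,O \right)} = -182 - 306 = -488$)
$B{\left(n \right)} = 82 n$ ($B{\left(n \right)} = - 2 n \left(-41\right) = - 2 \left(- 41 n\right) = 82 n$)
$\left(\left(26193 - 84537\right) + t{\left(222,-575 \right)}\right) \left(B{\left(-320 \right)} - 315082\right) = \left(\left(26193 - 84537\right) - 488\right) \left(82 \left(-320\right) - 315082\right) = \left(\left(26193 - 84537\right) - 488\right) \left(-26240 - 315082\right) = \left(-58344 - 488\right) \left(-341322\right) = \left(-58832\right) \left(-341322\right) = 20080655904$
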